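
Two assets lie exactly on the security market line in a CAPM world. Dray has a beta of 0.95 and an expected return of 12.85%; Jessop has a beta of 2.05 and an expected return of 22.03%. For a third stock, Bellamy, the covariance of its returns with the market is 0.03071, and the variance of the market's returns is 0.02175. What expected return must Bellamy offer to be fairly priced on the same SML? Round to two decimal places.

16.71%

MRP = (22.03% − 12.85%) / (2.05 − 0.95) = 8.3455%
R_f = 12.85% − 0.95 × 8.3455% = 4.9218%
β_Bellamy = Cov / Var(R_m) = 0.03071 / 0.02175 = 1.4120
E(R_Bellamy) = R_f + β × MRP = 4.9218% + 1.4120 × 8.3455% = 16.71%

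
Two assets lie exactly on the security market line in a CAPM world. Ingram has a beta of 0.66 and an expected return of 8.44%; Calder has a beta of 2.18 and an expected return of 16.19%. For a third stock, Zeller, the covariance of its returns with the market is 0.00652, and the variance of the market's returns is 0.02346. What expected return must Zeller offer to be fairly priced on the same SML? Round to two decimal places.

6.49%

MRP = (16.19% − 8.44%) / (2.18 − 0.66) = 5.0987%
R_f = 8.44% − 0.66 × 5.0987% = 5.0749%
β_Zeller = Cov / Var(R_m) = 0.00652 / 0.02346 = 0.2779
E(R_Zeller) = R_f + β × MRP = 5.0749% + 0.2779 × 5.0987% = 6.49%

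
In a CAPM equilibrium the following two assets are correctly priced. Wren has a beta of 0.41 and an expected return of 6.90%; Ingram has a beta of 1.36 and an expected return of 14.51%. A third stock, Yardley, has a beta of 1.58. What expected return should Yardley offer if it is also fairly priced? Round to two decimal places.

16.27%

MRP (SML slope) = (14.51% − 6.90%) / (1.36 − 0.41) = 7.61% / 0.95 = 8.0105%
R_f (intercept) = 6.90% − 0.41 × 8.0105% = 3.6157%
E(R_Yardley) = R_f + β × MRP = 3.6157% + 1.58 × 8.0105% = 16.27%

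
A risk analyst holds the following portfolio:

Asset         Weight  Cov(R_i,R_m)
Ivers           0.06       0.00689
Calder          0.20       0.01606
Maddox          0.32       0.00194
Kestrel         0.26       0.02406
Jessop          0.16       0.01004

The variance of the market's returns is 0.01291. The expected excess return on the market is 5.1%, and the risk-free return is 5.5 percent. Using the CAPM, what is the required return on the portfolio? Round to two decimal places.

10.28%

β_Ivers = 0.00689 / 0.01291 = 0.5337
β_Calder = 0.01606 / 0.01291 = 1.2440
β_Maddox = 0.00194 / 0.01291 = 0.1503
β_Kestrel = 0.02406 / 0.01291 = 1.8637
β_Jessop = 0.01004 / 0.01291 = 0.7777
β_P = Σ w_i β_i = 0.06×0.5337 + 0.20×1.2440 + 0.32×0.1503 + 0.26×1.8637 + 0.16×0.7777 = 0.9379
E(R_P) = R_f + β_P × MRP = 5.5% + 0.9379 × 5.1% = 10.28%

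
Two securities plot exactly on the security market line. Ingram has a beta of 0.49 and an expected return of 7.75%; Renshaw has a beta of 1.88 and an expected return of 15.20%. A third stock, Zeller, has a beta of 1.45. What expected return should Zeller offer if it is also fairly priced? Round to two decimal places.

12.90%

MRP (SML slope) = (15.20% − 7.75%) / (1.88 − 0.49) = 7.45% / 1.39 = 5.3597%
R_f (intercept) = 7.75% − 0.49 × 5.3597% = 5.1237%
E(R_Zeller) = R_f + β × MRP = 5.1237% + 1.45 × 5.3597% = 12.90%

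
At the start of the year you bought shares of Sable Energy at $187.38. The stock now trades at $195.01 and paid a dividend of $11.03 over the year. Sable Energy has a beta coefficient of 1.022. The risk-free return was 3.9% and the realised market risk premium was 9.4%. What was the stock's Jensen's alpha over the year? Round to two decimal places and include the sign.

-3.55%

Realised HPR = (P1 + D1 − P0) / P0 = (195.01 + 11.03 − 187.38) / 187.38 = 18.66 / 187.38 = 9.9584%
CAPM required = R_f + β·MRP = 3.9% + 1.022 × 9.4% = 13.5068%
α = realised − required = 9.9584% − 13.5068% = -3.55%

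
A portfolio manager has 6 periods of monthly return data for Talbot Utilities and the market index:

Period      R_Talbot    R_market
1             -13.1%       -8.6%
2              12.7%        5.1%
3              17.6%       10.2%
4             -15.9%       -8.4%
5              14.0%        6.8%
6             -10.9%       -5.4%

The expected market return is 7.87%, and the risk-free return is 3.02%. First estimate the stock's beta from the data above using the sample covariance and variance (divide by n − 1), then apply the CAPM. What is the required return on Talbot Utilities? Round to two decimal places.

Mean R_i = (-13.1 + 12.7 + 17.6 − 15.9 + 14.0 − 10.9) / 6 = 0.7333%
Mean R_m = (-8.6 + 5.1 + 10.2 − 8.4 + 6.8 − 5.4) / 6 = -0.0500%
Σ(R_i − R̄_i)(R_m − R̄_m) = 644.7900  ⇒  Cov = 644.7900 / 5 = 128.9580
Σ(R_m − R̄_m)² = 349.9550  ⇒  Var(R_m) = 349.9550 / 5 = 69.9910
β = Cov / Var(R_m) = 128.9580 / 69.9910 = 1.8425
MRP = 7.87% − 3.02% = 4.85%
E(R) = R_f + β × MRP = 3.02% + 1.8425 × 4.85% = 11.96%

11.96%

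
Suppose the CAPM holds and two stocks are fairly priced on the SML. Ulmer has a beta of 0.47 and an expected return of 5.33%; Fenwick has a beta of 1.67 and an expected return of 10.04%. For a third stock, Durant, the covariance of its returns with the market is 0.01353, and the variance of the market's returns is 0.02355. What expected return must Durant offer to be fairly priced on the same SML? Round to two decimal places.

5.74%

MRP = (10.04% − 5.33%) / (1.67 − 0.47) = 3.9250%
R_f = 5.33% − 0.47 × 3.9250% = 3.4853%
β_Durant = Cov / Var(R_m) = 0.01353 / 0.02355 = 0.5745
E(R_Durant) = R_f + β × MRP = 3.4853% + 0.5745 × 3.9250% = 5.74%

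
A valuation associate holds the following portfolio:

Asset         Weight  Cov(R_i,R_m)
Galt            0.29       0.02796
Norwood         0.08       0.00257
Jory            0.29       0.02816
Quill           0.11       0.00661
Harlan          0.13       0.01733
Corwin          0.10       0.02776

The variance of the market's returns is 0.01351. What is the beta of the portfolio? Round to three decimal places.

1.646

β_Galt = 0.02796 / 0.01351 = 2.0696
β_Norwood = 0.00257 / 0.01351 = 0.1902
β_Jory = 0.02816 / 0.01351 = 2.0844
β_Quill = 0.00661 / 0.01351 = 0.4893
β_Harlan = 0.01733 / 0.01351 = 1.2828
β_Corwin = 0.02776 / 0.01351 = 2.0548
β_P = Σ w_i β_i = 0.29×2.0696 + 0.08×0.1902 + 0.29×2.0844 + 0.11×0.4893 + 0.13×1.2828 + 0.10×2.0548 = 1.6459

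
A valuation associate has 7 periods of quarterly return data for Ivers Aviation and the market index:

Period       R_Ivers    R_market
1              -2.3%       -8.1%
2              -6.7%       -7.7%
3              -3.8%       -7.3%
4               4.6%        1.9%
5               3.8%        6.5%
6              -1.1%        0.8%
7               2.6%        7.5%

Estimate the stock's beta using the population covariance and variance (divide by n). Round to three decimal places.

0.536

Mean R_i = (-2.3 − 6.7 − 3.8 + 4.6 + 3.8 − 1.1 + 2.6) / 7 = -0.4143%
Mean R_m = (-8.1 − 7.7 − 7.3 + 1.9 + 6.5 + 0.8 + 7.5) / 7 = -0.9143%
Σ(R_i − R̄_i)(R_m − R̄_m) = 147.3686  ⇒  Cov = 147.3686 / 7 = 21.0527
Σ(R_m − R̄_m)² = 275.0886  ⇒  Var(R_m) = 275.0886 / 7 = 39.2984
β = Cov / Var(R_m) = 21.0527 / 39.2984 = 0.5357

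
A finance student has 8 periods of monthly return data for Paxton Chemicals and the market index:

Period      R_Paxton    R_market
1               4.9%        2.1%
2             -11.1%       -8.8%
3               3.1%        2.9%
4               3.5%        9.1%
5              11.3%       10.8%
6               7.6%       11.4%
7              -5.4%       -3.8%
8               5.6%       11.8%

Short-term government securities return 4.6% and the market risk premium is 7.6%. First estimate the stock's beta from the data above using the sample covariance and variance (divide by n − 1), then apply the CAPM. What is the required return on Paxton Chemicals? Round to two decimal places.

11.14%

Mean R_i = (4.9 − 11.1 + 3.1 + 3.5 + 11.3 + 7.6 − 5.4 + 5.6) / 8 = 2.4375%
Mean R_m = (2.1 − 8.8 + 2.9 + 9.1 + 10.8 + 11.4 − 3.8 + 11.8) / 8 = 4.4375%
Σ(R_i − R̄_i)(R_m − R̄_m) = 357.5588  ⇒  Cov = 357.5588 / 7 = 51.0798
Σ(R_m − R̄_m)² = 415.8188  ⇒  Var(R_m) = 415.8188 / 7 = 59.4027
β = Cov / Var(R_m) = 51.0798 / 59.4027 = 0.8599
E(R) = R_f + β × MRP = 4.6% + 0.8599 × 7.6% = 11.14%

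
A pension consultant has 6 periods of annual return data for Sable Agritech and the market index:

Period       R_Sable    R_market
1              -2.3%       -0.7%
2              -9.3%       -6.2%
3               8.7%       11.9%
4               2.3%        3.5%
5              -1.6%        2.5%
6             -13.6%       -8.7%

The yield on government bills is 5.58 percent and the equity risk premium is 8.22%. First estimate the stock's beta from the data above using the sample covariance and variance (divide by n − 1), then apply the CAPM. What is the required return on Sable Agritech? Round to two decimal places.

14.32%

Mean R_i = (-2.3 − 9.3 + 8.7 + 2.3 − 1.6 − 13.6) / 6 = -2.6333%
Mean R_m = (-0.7 − 6.2 + 11.9 + 3.5 + 2.5 − 8.7) / 6 = 0.3833%
Σ(R_i − R̄_i)(R_m − R̄_m) = 291.2267  ⇒  Cov = 291.2267 / 5 = 58.2453
Σ(R_m − R̄_m)² = 273.8483  ⇒  Var(R_m) = 273.8483 / 5 = 54.7697
β = Cov / Var(R_m) = 58.2453 / 54.7697 = 1.0635
E(R) = R_f + β × MRP = 5.58% + 1.0635 × 8.22% = 14.32%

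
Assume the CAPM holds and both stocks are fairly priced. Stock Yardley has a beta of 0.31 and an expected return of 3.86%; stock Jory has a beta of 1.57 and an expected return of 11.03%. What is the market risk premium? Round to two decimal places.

5.69%

Both satisfy E(R) = R_f + β·MRP, so the slope of the SML is
MRP = (11.03% − 3.86%) / (1.57 − 0.31) = 7.17% / 1.26 = 5.6905%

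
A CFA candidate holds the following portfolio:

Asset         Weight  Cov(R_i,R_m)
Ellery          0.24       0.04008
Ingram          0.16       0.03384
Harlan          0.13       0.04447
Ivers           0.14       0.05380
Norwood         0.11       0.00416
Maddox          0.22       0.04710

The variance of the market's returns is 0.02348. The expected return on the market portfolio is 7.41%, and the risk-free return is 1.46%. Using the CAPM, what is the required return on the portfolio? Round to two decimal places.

β_Ellery = 0.04008 / 0.02348 = 1.7070
β_Ingram = 0.03384 / 0.02348 = 1.4412
β_Harlan = 0.04447 / 0.02348 = 1.8940
β_Ivers = 0.05380 / 0.02348 = 2.2913
β_Norwood = 0.00416 / 0.02348 = 0.1772
β_Maddox = 0.04710 / 0.02348 = 2.0060
β_P = Σ w_i β_i = 0.24×1.7070 + 0.16×1.4412 + 0.13×1.8940 + 0.14×2.2913 + 0.11×0.1772 + 0.22×2.0060 = 1.6681
MRP = 7.41% − 1.46% = 5.95%
E(R_P) = R_f + β_P × MRP = 1.46% + 1.6681 × 5.95% = 11.39%

11.39%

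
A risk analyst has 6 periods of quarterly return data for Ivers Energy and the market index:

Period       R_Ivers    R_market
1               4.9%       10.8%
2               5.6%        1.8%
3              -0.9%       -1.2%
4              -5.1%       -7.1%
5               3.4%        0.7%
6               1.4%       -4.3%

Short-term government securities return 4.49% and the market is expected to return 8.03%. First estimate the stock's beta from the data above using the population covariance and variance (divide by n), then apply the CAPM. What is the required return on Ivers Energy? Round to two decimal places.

6.26%

Mean R_i = (4.9 + 5.6 − 0.9 − 5.1 + 3.4 + 1.4) / 6 = 1.5500%
Mean R_m = (10.8 + 1.8 − 1.2 − 7.1 + 0.7 − 4.3) / 6 = 0.1167%
Σ(R_i − R̄_i)(R_m − R̄_m) = 95.5650  ⇒  Cov = 95.5650 / 6 = 15.9275
Σ(R_m − R̄_m)² = 190.6283  ⇒  Var(R_m) = 190.6283 / 6 = 31.7714
β = Cov / Var(R_m) = 15.9275 / 31.7714 = 0.5013
MRP = 8.03% − 4.49% = 3.54%
E(R) = R_f + β × MRP = 4.49% + 0.5013 × 3.54% = 6.26%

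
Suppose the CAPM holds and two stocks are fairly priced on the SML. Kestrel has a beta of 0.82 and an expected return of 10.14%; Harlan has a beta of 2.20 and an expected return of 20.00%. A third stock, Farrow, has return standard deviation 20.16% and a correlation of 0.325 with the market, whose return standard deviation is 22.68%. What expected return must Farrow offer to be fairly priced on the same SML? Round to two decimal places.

MRP = (20.00% − 10.14%) / (2.20 − 0.82) = 7.1449%
R_f = 10.14% − 0.82 × 7.1449% = 4.2812%
β_Farrow = ρ·σ_i/σ_m = 0.325 × 20.16 / 22.68 = 0.2889
E(R_Farrow) = R_f + β × MRP = 4.2812% + 0.2889 × 7.1449% = 6.35%

6.35%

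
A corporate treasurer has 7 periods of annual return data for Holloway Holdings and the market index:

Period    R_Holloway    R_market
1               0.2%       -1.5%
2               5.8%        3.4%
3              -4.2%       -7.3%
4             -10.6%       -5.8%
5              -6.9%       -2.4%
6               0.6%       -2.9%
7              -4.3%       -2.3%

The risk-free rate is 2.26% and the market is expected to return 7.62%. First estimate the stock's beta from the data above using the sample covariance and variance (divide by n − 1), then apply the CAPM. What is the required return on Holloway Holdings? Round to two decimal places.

Mean R_i = (0.2 + 5.8 − 4.2 − 10.6 − 6.9 + 0.6 − 4.3) / 7 = -2.7714%
Mean R_m = (-1.5 + 3.4 − 7.3 − 5.8 − 2.4 − 2.9 − 2.3) / 7 = -2.6857%
Σ(R_i − R̄_i)(R_m − R̄_m) = 84.1671  ⇒  Cov = 84.1671 / 6 = 14.0279
Σ(R_m − R̄_m)² = 69.7086  ⇒  Var(R_m) = 69.7086 / 6 = 11.6181
β = Cov / Var(R_m) = 14.0279 / 11.6181 = 1.2074
MRP = 7.62% − 2.26% = 5.36%
E(R) = R_f + β × MRP = 2.26% + 1.2074 × 5.36% = 8.73%

8.73%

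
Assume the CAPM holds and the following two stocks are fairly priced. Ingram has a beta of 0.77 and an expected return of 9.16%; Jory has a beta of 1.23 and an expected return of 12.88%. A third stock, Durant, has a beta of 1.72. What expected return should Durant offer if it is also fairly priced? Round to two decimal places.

16.84%

MRP (SML slope) = (12.88% − 9.16%) / (1.23 − 0.77) = 3.72% / 0.46 = 8.0870%
R_f (intercept) = 9.16% − 0.77 × 8.0870% = 2.9330%
E(R_Durant) = R_f + β × MRP = 2.9330% + 1.72 × 8.0870% = 16.84%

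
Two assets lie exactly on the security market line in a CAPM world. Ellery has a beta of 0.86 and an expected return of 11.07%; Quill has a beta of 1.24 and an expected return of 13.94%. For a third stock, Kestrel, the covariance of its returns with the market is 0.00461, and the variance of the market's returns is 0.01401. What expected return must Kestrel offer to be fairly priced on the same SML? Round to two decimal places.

MRP = (13.94% − 11.07%) / (1.24 − 0.86) = 7.5526%
R_f = 11.07% − 0.86 × 7.5526% = 4.5748%
β_Kestrel = Cov / Var(R_m) = 0.00461 / 0.01401 = 0.3291
E(R_Kestrel) = R_f + β × MRP = 4.5748% + 0.3291 × 7.5526% = 7.06%

7.06%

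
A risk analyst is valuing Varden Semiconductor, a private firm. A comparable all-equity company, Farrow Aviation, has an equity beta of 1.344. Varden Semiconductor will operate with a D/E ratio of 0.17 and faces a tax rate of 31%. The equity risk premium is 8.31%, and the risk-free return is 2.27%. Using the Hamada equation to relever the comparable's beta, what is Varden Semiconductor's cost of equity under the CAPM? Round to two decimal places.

14.75%

β_L = β_U × [1 + (1 − t)(D/E)] = 1.344 × [1 + (1 − 0.31) × 0.17]
    = 1.344 × [1 + 0.69 × 0.17] = 1.344 × 1.1173 = 1.5017
E(R) = R_f + β_L × MRP = 2.27% + 1.5017 × 8.31% = 14.75%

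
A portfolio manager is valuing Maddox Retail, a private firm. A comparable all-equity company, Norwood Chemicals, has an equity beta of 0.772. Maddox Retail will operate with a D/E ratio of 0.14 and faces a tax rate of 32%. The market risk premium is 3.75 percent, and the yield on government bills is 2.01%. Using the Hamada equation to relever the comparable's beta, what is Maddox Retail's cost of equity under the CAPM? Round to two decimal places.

5.18%

β_L = β_U × [1 + (1 − t)(D/E)] = 0.772 × [1 + (1 − 0.32) × 0.14]
    = 0.772 × [1 + 0.68 × 0.14] = 0.772 × 1.0952 = 0.8455
E(R) = R_f + β_L × MRP = 2.01% + 0.8455 × 3.75% = 5.18%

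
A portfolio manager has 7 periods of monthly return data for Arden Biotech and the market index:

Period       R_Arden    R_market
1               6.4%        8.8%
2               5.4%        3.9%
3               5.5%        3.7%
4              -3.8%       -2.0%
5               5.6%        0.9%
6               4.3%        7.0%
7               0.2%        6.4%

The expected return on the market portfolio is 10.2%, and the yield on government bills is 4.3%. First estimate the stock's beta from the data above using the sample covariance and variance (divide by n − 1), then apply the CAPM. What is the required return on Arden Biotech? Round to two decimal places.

Mean R_i = (6.4 + 5.4 + 5.5 − 3.8 + 5.6 + 4.3 + 0.2) / 7 = 3.3714%
Mean R_m = (8.8 + 3.9 + 3.7 − 2.0 + 0.9 + 7.0 + 6.4) / 7 = 4.1000%
Σ(R_i − R̄_i)(R_m − R̄_m) = 44.9900  ⇒  Cov = 44.9900 / 6 = 7.4983
Σ(R_m − R̄_m)² = 83.4400  ⇒  Var(R_m) = 83.4400 / 6 = 13.9067
β = Cov / Var(R_m) = 7.4983 / 13.9067 = 0.5392
MRP = 10.2% − 4.3% = 5.90%
E(R) = R_f + β × MRP = 4.3% + 0.5392 × 5.9% = 7.48%

7.48%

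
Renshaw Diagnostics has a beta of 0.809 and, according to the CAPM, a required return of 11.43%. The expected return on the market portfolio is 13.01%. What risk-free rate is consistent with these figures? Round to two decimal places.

E(R) = R_f + β(E(R_m) − R_f) = R_f(1 − β) + β·E(R_m)
11.43% = R_f × (1 − 0.809) + 0.809 × 13.01%
11.43% = R_f × 0.191 + 10.52509%
R_f = (11.43% − 10.52509%) / 0.191 = 4.74%

4.74%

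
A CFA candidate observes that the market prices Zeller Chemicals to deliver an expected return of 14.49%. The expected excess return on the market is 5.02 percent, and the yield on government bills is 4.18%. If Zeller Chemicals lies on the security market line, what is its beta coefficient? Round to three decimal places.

β = (E(R) − R_f) / MRP = (14.49% − 4.18%) / 5.02% = 10.31% / 5.02% = 2.054

2.054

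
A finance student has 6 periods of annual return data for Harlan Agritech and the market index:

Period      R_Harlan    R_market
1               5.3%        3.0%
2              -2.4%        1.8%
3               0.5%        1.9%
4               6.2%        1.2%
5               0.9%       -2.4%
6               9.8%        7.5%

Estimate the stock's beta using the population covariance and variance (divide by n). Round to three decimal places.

Mean R_i = (5.3 − 2.4 + 0.5 + 6.2 + 0.9 + 9.8) / 6 = 3.3833%
Mean R_m = (3.0 + 1.8 + 1.9 + 1.2 − 2.4 + 7.5) / 6 = 2.1667%
Σ(R_i − R̄_i)(R_m − R̄_m) = 47.3267  ⇒  Cov = 47.3267 / 6 = 7.8878
Σ(R_m − R̄_m)² = 51.1333  ⇒  Var(R_m) = 51.1333 / 6 = 8.5222
β = Cov / Var(R_m) = 7.8878 / 8.5222 = 0.9256

0.926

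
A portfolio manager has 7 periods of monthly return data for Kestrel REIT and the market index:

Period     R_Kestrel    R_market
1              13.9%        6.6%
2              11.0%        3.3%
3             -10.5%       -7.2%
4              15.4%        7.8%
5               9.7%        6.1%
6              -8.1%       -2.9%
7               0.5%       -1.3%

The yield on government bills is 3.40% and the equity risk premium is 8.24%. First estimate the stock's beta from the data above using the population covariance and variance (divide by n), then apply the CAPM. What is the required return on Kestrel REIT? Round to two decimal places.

18.35%

Mean R_i = (13.9 + 11.0 − 10.5 + 15.4 + 9.7 − 8.1 + 0.5) / 7 = 4.5571%
Mean R_m = (6.6 + 3.3 − 7.2 + 7.8 + 6.1 − 2.9 − 1.3) / 7 = 1.7714%
Σ(R_i − R̄_i)(R_m − R̄_m) = 349.2614  ⇒  Cov = 349.2614 / 7 = 49.8945
Σ(R_m − R̄_m)² = 192.4743  ⇒  Var(R_m) = 192.4743 / 7 = 27.4963
β = Cov / Var(R_m) = 49.8945 / 27.4963 = 1.8146
E(R) = R_f + β × MRP = 3.40% + 1.8146 × 8.24% = 18.35%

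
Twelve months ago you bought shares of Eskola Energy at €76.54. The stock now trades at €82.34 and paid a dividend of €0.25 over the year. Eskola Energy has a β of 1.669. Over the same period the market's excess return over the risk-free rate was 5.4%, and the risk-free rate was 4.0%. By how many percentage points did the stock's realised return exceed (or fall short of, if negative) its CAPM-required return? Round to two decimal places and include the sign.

Realised HPR = (P1 + D1 − P0) / P0 = (82.34 + 0.25 − 76.54) / 76.54 = 6.05 / 76.54 = 7.9044%
CAPM required = R_f + β·MRP = 4.0% + 1.669 × 5.4% = 13.0126%
α = realised − required = 7.9044% − 13.0126% = -5.11%

-5.11%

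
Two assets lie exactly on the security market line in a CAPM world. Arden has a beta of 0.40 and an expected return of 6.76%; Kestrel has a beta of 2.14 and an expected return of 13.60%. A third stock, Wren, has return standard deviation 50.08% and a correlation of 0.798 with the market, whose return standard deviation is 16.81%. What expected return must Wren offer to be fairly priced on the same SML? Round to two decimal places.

14.53%

MRP = (13.60% − 6.76%) / (2.14 − 0.40) = 3.9310%
R_f = 6.76% − 0.40 × 3.9310% = 5.1876%
β_Wren = ρ·σ_i/σ_m = 0.798 × 50.08 / 16.81 = 2.3774
E(R_Wren) = R_f + β × MRP = 5.1876% + 2.3774 × 3.9310% = 14.53%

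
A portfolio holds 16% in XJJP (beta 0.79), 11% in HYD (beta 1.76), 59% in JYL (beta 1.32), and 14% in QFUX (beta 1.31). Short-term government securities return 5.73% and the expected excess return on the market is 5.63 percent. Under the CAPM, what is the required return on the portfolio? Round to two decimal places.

12.95%

β_P = Σ w_i β_i = 0.16×0.79 + 0.11×1.76 + 0.59×1.32 + 0.14×1.31 = 1.2822
E(R_P) = R_f + β_P × MRP = 5.73% + 1.2822 × 5.63% = 12.95%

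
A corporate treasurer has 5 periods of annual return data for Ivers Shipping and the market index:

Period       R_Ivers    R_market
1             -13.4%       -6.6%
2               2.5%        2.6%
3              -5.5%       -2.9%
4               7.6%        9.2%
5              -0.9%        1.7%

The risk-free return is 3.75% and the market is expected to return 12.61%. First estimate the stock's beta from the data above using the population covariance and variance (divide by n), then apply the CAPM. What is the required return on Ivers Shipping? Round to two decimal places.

15.33%

Mean R_i = (-13.4 + 2.5 − 5.5 + 7.6 − 0.9) / 5 = -1.9400%
Mean R_m = (-6.6 + 2.6 − 2.9 + 9.2 + 1.7) / 5 = 0.8000%
Σ(R_i − R̄_i)(R_m − R̄_m) = 187.0400  ⇒  Cov = 187.0400 / 5 = 37.4080
Σ(R_m − R̄_m)² = 143.0600  ⇒  Var(R_m) = 143.0600 / 5 = 28.6120
β = Cov / Var(R_m) = 37.4080 / 28.6120 = 1.3074
MRP = 12.61% − 3.75% = 8.86%
E(R) = R_f + β × MRP = 3.75% + 1.3074 × 8.86% = 15.33%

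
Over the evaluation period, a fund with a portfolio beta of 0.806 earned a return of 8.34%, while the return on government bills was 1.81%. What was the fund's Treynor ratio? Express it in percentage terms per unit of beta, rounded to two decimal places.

Treynor = (R_P − R_f) / β_P = (8.34% − 1.81%) / 0.8060 = 6.53% / 0.8060 = 8.10%

8.10%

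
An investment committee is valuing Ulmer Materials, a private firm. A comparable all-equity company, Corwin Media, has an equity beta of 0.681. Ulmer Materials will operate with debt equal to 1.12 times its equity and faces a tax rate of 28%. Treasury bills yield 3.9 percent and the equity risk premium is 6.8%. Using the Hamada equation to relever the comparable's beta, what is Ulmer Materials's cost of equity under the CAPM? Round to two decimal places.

12.27%

β_L = β_U × [1 + (1 − t)(D/E)] = 0.681 × [1 + (1 − 0.28) × 1.12]
    = 0.681 × [1 + 0.72 × 1.12] = 0.681 × 1.8064 = 1.2302
E(R) = R_f + β_L × MRP = 3.9% + 1.2302 × 6.8% = 12.27%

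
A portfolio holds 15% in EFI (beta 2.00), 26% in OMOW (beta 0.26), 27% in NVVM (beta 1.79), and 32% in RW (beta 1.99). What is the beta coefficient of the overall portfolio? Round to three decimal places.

1.488

β_P = Σ w_i β_i = 0.15×2.00 + 0.26×0.26 + 0.27×1.79 + 0.32×1.99 = 1.4877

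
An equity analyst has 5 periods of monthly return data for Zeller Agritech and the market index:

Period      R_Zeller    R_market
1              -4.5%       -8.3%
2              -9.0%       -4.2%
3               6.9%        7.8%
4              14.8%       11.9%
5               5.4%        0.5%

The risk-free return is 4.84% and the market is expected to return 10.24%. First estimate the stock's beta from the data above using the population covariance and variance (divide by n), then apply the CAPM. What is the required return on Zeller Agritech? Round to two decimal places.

Mean R_i = (-4.5 − 9.0 + 6.9 + 14.8 + 5.4) / 5 = 2.7200%
Mean R_m = (-8.3 − 4.2 + 7.8 + 11.9 + 0.5) / 5 = 1.5400%
Σ(R_i − R̄_i)(R_m − R̄_m) = 286.8460  ⇒  Cov = 286.8460 / 5 = 57.3692
Σ(R_m − R̄_m)² = 277.3720  ⇒  Var(R_m) = 277.3720 / 5 = 55.4744
β = Cov / Var(R_m) = 57.3692 / 55.4744 = 1.0342
MRP = 10.24% − 4.84% = 5.40%
E(R) = R_f + β × MRP = 4.84% + 1.0342 × 5.40% = 10.42%

10.42%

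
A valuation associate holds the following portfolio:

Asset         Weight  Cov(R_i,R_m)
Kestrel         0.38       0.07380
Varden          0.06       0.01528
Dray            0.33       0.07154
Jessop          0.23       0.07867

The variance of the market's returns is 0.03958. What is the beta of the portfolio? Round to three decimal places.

1.785

β_Kestrel = 0.07380 / 0.03958 = 1.8646
β_Varden = 0.01528 / 0.03958 = 0.3861
β_Dray = 0.07154 / 0.03958 = 1.8075
β_Jessop = 0.07867 / 0.03958 = 1.9876
β_P = Σ w_i β_i = 0.38×1.8646 + 0.06×0.3861 + 0.33×1.8075 + 0.23×1.9876 = 1.7853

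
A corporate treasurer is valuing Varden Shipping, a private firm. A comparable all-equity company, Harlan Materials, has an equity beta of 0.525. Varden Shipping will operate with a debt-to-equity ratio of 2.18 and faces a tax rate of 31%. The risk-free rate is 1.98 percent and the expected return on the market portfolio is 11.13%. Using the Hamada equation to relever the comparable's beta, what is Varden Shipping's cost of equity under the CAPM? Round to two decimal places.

β_L = β_U × [1 + (1 − t)(D/E)] = 0.525 × [1 + (1 − 0.31) × 2.18]
    = 0.525 × [1 + 0.69 × 2.18] = 0.525 × 2.5042 = 1.3147
MRP = 11.13% − 1.98% = 9.15%
E(R) = R_f + β_L × MRP = 1.98% + 1.3147 × 9.15% = 14.01%

14.01%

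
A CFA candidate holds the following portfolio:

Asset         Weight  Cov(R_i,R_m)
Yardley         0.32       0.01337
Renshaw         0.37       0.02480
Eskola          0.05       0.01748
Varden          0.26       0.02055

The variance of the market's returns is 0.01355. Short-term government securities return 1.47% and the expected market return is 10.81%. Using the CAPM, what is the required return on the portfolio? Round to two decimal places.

β_Yardley = 0.01337 / 0.01355 = 0.9867
β_Renshaw = 0.02480 / 0.01355 = 1.8303
β_Eskola = 0.01748 / 0.01355 = 1.2900
β_Varden = 0.02055 / 0.01355 = 1.5166
β_P = Σ w_i β_i = 0.32×0.9867 + 0.37×1.8303 + 0.05×1.2900 + 0.26×1.5166 = 1.4518
MRP = 10.81% − 1.47% = 9.34%
E(R_P) = R_f + β_P × MRP = 1.47% + 1.4518 × 9.34% = 15.03%

15.03%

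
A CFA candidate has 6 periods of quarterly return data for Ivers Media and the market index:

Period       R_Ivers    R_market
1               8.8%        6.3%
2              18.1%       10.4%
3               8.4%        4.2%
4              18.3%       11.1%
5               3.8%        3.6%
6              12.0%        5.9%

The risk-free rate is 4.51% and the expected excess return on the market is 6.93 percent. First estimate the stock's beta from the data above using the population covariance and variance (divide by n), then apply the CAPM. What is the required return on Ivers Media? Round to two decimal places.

Mean R_i = (8.8 + 18.1 + 8.4 + 18.3 + 3.8 + 12.0) / 6 = 11.5667%
Mean R_m = (6.3 + 10.4 + 4.2 + 11.1 + 3.6 + 5.9) / 6 = 6.9167%
Σ(R_i − R̄_i)(R_m − R̄_m) = 86.5533  ⇒  Cov = 86.5533 / 6 = 14.4256
Σ(R_m − R̄_m)² = 49.4283  ⇒  Var(R_m) = 49.4283 / 6 = 8.2381
β = Cov / Var(R_m) = 14.4256 / 8.2381 = 1.7511
E(R) = R_f + β × MRP = 4.51% + 1.7511 × 6.93% = 16.65%

16.65%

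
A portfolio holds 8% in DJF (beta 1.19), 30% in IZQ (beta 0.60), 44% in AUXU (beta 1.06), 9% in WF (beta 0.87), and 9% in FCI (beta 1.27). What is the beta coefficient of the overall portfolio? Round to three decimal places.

0.934

β_P = Σ w_i β_i = 0.08×1.19 + 0.30×0.60 + 0.44×1.06 + 0.09×0.87 + 0.09×1.27 = 0.9342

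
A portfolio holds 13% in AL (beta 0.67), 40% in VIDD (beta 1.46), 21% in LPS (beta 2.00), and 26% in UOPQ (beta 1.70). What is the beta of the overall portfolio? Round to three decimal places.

1.533

β_P = Σ w_i β_i = 0.13×0.67 + 0.40×1.46 + 0.21×2.00 + 0.26×1.70 = 1.5331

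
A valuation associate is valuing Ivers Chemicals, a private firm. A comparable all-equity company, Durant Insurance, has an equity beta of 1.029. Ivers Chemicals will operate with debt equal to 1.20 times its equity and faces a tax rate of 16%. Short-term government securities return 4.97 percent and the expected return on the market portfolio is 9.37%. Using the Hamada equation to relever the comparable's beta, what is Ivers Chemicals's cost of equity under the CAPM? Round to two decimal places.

14.06%

β_L = β_U × [1 + (1 − t)(D/E)] = 1.029 × [1 + (1 − 0.16) × 1.20]
    = 1.029 × [1 + 0.84 × 1.20] = 1.029 × 2.0080 = 2.0662
MRP = 9.37% − 4.97% = 4.40%
E(R) = R_f + β_L × MRP = 4.97% + 2.0662 × 4.40% = 14.06%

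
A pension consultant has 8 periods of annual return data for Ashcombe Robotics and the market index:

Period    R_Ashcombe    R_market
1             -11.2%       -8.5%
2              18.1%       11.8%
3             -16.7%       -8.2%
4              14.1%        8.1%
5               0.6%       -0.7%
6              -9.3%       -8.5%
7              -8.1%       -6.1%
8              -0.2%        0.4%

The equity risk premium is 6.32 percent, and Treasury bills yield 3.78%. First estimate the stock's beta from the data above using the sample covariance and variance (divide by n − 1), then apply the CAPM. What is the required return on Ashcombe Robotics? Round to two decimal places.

13.45%

Mean R_i = (-11.2 + 18.1 − 16.7 + 14.1 + 0.6 − 9.3 − 8.1 − 0.2) / 8 = -1.5875%
Mean R_m = (-8.5 + 11.8 − 8.2 + 8.1 − 0.7 − 8.5 − 6.1 + 0.4) / 8 = -1.4625%
Σ(R_i − R̄_i)(R_m − R̄_m) = 669.3163  ⇒  Cov = 669.3163 / 7 = 95.6166
Σ(R_m − R̄_m)² = 437.3388  ⇒  Var(R_m) = 437.3388 / 7 = 62.4770
β = Cov / Var(R_m) = 95.6166 / 62.4770 = 1.5304
E(R) = R_f + β × MRP = 3.78% + 1.5304 × 6.32% = 13.45%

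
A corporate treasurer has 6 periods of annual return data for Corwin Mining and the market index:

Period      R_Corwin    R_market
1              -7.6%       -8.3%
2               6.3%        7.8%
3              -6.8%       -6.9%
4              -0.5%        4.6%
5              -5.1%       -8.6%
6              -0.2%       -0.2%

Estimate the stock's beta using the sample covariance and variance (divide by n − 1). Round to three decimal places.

Mean R_i = (-7.6 + 6.3 − 6.8 − 0.5 − 5.1 − 0.2) / 6 = -2.3167%
Mean R_m = (-8.3 + 7.8 − 6.9 + 4.6 − 8.6 − 0.2) / 6 = -1.9333%
Σ(R_i − R̄_i)(R_m − R̄_m) = 173.8667  ⇒  Cov = 173.8667 / 5 = 34.7733
Σ(R_m − R̄_m)² = 250.0733  ⇒  Var(R_m) = 250.0733 / 5 = 50.0147
β = Cov / Var(R_m) = 34.7733 / 50.0147 = 0.6953

0.695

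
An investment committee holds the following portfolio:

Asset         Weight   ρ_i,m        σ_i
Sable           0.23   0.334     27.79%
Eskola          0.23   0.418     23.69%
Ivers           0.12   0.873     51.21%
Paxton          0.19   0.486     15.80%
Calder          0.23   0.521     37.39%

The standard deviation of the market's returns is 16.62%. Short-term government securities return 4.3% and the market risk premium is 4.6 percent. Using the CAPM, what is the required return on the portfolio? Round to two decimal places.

β_Sable = 0.334 × 27.79% / 16.62% = 0.5585
β_Eskola = 0.418 × 23.69% / 16.62% = 0.5958
β_Ivers = 0.873 × 51.21% / 16.62% = 2.6899
β_Paxton = 0.486 × 15.80% / 16.62% = 0.4620
β_Calder = 0.521 × 37.39% / 16.62% = 1.1721
β_P = Σ w_i β_i = 0.23×0.5585 + 0.23×0.5958 + 0.12×2.6899 + 0.19×0.4620 + 0.23×1.1721 = 0.9456
E(R_P) = R_f + β_P × MRP = 4.3% + 0.9456 × 4.6% = 8.65%

8.65%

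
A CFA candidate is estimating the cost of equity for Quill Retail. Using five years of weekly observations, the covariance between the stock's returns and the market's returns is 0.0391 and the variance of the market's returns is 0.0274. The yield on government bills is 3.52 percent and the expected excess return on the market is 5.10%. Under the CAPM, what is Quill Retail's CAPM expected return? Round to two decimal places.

10.80%

β = Cov(R_i, R_m) / Var(R_m) = 0.0391 / 0.0274 = 1.4270
E(R) = R_f + β × MRP = 3.52% + 1.4270 × 5.10% = 10.80%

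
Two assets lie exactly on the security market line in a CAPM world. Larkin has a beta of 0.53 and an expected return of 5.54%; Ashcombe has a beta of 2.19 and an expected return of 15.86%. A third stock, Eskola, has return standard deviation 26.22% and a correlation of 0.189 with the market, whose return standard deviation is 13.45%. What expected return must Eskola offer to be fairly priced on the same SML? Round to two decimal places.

MRP = (15.86% − 5.54%) / (2.19 − 0.53) = 6.2169%
R_f = 5.54% − 0.53 × 6.2169% = 2.2450%
β_Eskola = ρ·σ_i/σ_m = 0.189 × 26.22 / 13.45 = 0.3684
E(R_Eskola) = R_f + β × MRP = 2.2450% + 0.3684 × 6.2169% = 4.54%

4.54%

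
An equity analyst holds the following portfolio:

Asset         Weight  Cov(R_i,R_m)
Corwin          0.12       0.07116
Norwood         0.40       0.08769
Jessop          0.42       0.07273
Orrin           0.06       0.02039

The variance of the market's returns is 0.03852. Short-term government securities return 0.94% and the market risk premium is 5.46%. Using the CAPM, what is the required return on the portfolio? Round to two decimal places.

β_Corwin = 0.07116 / 0.03852 = 1.8474
β_Norwood = 0.08769 / 0.03852 = 2.2765
β_Jessop = 0.07273 / 0.03852 = 1.8881
β_Orrin = 0.02039 / 0.03852 = 0.5293
β_P = Σ w_i β_i = 0.12×1.8474 + 0.40×2.2765 + 0.42×1.8881 + 0.06×0.5293 = 1.9570
E(R_P) = R_f + β_P × MRP = 0.94% + 1.9570 × 5.46% = 11.63%

11.63%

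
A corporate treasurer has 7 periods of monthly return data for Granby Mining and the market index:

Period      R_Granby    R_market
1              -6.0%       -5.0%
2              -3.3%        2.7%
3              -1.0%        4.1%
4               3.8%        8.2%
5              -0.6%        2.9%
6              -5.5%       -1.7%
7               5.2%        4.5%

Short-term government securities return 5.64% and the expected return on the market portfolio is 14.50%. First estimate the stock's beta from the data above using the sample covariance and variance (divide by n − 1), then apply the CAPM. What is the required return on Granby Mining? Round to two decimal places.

Mean R_i = (-6.0 − 3.3 − 1.0 + 3.8 − 0.6 − 5.5 + 5.2) / 7 = -1.0571%
Mean R_m = (-5.0 + 2.7 + 4.1 + 8.2 + 2.9 − 1.7 + 4.5) / 7 = 2.2429%
Σ(R_i − R̄_i)(R_m − R̄_m) = 95.7571  ⇒  Cov = 95.7571 / 6 = 15.9595
Σ(R_m − R̄_m)² = 112.6771  ⇒  Var(R_m) = 112.6771 / 6 = 18.7795
β = Cov / Var(R_m) = 15.9595 / 18.7795 = 0.8498
MRP = 14.50% − 5.64% = 8.86%
E(R) = R_f + β × MRP = 5.64% + 0.8498 × 8.86% = 13.17%

13.17%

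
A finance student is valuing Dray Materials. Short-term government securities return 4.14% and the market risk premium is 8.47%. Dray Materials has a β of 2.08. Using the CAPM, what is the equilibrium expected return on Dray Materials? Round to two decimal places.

21.76%

E(R) = R_f + β × MRP = 4.14% + 2.08 × 8.47% = 21.76%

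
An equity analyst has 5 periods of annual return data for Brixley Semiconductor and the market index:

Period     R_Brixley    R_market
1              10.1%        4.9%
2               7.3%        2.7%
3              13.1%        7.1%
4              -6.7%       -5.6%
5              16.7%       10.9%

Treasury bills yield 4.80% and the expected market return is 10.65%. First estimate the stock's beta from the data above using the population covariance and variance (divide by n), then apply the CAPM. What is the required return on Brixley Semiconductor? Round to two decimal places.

13.26%

Mean R_i = (10.1 + 7.3 + 13.1 − 6.7 + 16.7) / 5 = 8.1000%
Mean R_m = (4.9 + 2.7 + 7.1 − 5.6 + 10.9) / 5 = 4.0000%
Σ(R_i − R̄_i)(R_m − R̄_m) = 219.7600  ⇒  Cov = 219.7600 / 5 = 43.9520
Σ(R_m − R̄_m)² = 151.8800  ⇒  Var(R_m) = 151.8800 / 5 = 30.3760
β = Cov / Var(R_m) = 43.9520 / 30.3760 = 1.4469
MRP = 10.65% − 4.80% = 5.85%
E(R) = R_f + β × MRP = 4.80% + 1.4469 × 5.85% = 13.26%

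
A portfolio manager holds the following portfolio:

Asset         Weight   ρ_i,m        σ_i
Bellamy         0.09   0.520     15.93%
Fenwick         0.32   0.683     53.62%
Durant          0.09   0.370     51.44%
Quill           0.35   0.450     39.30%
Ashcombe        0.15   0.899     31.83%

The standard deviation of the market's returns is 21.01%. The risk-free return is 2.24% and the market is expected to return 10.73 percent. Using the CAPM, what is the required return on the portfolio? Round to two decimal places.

12.20%

β_Bellamy = 0.520 × 15.93% / 21.01% = 0.3943
β_Fenwick = 0.683 × 53.62% / 21.01% = 1.7431
β_Durant = 0.370 × 51.44% / 21.01% = 0.9059
β_Quill = 0.450 × 39.30% / 21.01% = 0.8417
β_Ashcombe = 0.899 × 31.83% / 21.01% = 1.3620
β_P = Σ w_i β_i = 0.09×0.3943 + 0.32×1.7431 + 0.09×0.9059 + 0.35×0.8417 + 0.15×1.3620 = 1.1737
MRP = 10.73% − 2.24% = 8.49%
E(R_P) = R_f + β_P × MRP = 2.24% + 1.1737 × 8.49% = 12.20%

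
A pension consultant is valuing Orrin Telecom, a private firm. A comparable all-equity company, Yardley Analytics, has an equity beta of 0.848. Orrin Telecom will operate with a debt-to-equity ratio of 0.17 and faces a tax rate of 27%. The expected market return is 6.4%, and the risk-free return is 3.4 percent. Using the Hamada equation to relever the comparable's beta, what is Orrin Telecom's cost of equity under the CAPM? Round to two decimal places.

6.26%

β_L = β_U × [1 + (1 − t)(D/E)] = 0.848 × [1 + (1 − 0.27) × 0.17]
    = 0.848 × [1 + 0.73 × 0.17] = 0.848 × 1.1241 = 0.9532
MRP = 6.4% − 3.4% = 3.00%
E(R) = R_f + β_L × MRP = 3.4% + 0.9532 × 3.0% = 6.26%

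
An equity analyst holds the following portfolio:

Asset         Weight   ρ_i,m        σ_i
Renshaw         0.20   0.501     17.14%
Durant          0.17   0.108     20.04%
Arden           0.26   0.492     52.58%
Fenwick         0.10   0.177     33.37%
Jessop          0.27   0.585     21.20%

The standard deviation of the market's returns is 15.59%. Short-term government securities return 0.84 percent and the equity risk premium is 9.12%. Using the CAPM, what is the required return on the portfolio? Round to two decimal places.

8.30%

β_Renshaw = 0.501 × 17.14% / 15.59% = 0.5508
β_Durant = 0.108 × 20.04% / 15.59% = 0.1388
β_Arden = 0.492 × 52.58% / 15.59% = 1.6594
β_Fenwick = 0.177 × 33.37% / 15.59% = 0.3789
β_Jessop = 0.585 × 21.20% / 15.59% = 0.7955
β_P = Σ w_i β_i = 0.20×0.5508 + 0.17×0.1388 + 0.26×1.6594 + 0.10×0.3789 + 0.27×0.7955 = 0.8179
E(R_P) = R_f + β_P × MRP = 0.84% + 0.8179 × 9.12% = 8.30%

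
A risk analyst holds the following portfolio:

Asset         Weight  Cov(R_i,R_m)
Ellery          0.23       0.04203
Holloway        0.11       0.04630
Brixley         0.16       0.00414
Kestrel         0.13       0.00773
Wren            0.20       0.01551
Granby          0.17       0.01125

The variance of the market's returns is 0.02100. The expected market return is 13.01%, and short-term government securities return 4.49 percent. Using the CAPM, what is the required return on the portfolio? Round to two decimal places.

13.19%

β_Ellery = 0.04203 / 0.02100 = 2.0014
β_Holloway = 0.04630 / 0.02100 = 2.2048
β_Brixley = 0.00414 / 0.02100 = 0.1971
β_Kestrel = 0.00773 / 0.02100 = 0.3681
β_Wren = 0.01551 / 0.02100 = 0.7386
β_Granby = 0.01125 / 0.02100 = 0.5357
β_P = Σ w_i β_i = 0.23×2.0014 + 0.11×2.2048 + 0.16×0.1971 + 0.13×0.3681 + 0.20×0.7386 + 0.17×0.5357 = 1.0210
MRP = 13.01% − 4.49% = 8.52%
E(R_P) = R_f + β_P × MRP = 4.49% + 1.0210 × 8.52% = 13.19%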